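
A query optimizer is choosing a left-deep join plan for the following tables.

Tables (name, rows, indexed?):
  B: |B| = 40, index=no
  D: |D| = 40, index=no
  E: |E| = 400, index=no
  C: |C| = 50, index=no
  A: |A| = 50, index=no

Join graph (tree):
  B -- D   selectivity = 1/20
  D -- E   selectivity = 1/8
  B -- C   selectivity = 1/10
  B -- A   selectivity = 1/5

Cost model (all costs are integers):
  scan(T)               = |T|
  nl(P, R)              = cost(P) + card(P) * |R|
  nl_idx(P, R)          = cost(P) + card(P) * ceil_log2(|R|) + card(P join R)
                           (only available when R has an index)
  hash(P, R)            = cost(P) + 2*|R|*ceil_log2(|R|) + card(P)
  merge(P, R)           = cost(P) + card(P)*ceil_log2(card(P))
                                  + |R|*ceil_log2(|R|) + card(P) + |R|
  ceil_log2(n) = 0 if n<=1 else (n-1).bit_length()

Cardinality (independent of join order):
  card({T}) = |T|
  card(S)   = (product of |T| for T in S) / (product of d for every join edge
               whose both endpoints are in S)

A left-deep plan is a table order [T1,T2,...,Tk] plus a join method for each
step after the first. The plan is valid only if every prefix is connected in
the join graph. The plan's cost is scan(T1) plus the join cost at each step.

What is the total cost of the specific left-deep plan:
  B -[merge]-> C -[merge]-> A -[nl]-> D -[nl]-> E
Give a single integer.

step 1: scan B: cost=40, card=40
step 2: join C via merge
    card(P join C) = 40*50/(10) = 200
    cost = 40 + 40*6 + 50*6 + 40 + 50 = 670
step 3: join A via merge
    card(P join A) = 200*50/(5) = 2000
    cost = 670 + 200*8 + 50*6 + 200 + 50 = 2820
step 4: join D via nl
    card(P join D) = 2000*40/(20) = 4000
    cost = 2820 + 2000*40 = 82820
step 5: join E via nl
    card(P join E) = 4000*400/(8) = 200000
    cost = 82820 + 4000*400 = 1682820

1682820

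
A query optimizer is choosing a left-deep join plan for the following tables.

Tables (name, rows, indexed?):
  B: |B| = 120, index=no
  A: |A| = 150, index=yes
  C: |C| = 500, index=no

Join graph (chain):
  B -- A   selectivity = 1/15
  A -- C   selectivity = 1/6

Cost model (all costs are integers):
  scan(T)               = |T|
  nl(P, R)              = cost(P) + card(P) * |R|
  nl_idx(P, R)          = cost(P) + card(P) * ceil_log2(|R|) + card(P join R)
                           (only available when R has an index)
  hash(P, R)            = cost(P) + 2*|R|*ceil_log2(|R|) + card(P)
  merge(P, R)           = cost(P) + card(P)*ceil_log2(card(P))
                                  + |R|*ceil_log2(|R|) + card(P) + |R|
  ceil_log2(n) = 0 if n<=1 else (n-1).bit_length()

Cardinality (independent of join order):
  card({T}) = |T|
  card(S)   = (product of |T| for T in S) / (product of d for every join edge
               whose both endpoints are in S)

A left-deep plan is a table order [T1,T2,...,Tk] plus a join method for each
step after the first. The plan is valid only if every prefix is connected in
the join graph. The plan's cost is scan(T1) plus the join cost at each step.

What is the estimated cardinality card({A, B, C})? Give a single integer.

100000

Tables in S: A(150), B(120), C(500)
Edges inside S: B-A(d=15), A-C(d=6)
numerator = 150 * 120 * 500 = 9000000
denominator = 15 * 6 = 90
card(S) = 9000000 / 90 = 100000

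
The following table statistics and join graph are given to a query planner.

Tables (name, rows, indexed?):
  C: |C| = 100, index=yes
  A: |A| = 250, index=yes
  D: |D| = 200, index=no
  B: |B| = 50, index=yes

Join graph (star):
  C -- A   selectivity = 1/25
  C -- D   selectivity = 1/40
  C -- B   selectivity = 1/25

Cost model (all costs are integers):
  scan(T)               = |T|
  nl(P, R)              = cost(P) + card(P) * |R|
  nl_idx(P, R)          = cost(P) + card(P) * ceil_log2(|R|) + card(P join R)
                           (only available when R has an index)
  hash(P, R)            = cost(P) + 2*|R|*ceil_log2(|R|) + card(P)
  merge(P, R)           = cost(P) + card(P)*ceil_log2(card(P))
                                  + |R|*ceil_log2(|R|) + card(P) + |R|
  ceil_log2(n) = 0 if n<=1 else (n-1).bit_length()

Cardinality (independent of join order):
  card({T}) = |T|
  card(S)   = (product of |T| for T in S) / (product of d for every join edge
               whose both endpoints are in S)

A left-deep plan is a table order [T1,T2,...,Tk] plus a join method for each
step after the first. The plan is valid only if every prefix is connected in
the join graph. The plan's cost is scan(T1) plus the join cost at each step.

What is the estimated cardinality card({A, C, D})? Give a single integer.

5000

Tables in S: A(250), C(100), D(200)
Edges inside S: C-A(d=25), C-D(d=40)
numerator = 250 * 100 * 200 = 5000000
denominator = 25 * 40 = 1000
card(S) = 5000000 / 1000 = 5000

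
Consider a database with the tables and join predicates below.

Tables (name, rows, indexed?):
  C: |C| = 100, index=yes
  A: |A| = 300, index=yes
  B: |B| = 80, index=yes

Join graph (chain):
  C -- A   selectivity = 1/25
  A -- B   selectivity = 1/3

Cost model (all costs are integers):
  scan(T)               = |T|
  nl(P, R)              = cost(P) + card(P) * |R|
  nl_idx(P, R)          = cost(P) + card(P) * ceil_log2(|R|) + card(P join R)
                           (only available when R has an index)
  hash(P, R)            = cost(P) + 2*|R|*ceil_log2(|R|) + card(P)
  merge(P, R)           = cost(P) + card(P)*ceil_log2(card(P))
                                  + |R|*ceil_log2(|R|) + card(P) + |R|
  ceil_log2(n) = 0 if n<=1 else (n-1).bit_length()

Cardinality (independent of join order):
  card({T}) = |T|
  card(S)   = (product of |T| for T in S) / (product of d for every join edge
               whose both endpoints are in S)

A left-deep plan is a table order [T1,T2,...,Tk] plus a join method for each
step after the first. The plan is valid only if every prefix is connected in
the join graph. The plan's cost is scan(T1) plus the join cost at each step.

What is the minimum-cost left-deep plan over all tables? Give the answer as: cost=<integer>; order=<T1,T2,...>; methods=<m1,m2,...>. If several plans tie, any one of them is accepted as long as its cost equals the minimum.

cost=4320; order=A,C,B; methods=hash,hash

Selinger DP (subsets sized 1..n):
  {C}: scan cost=100, card=100
  {A}: scan cost=300, card=300
  {B}: scan cost=80, card=80
  {AC}: card=1200; try (C,hash)→2000, (A,nl_idx)→2200, (C,nl_idx)→3600, (A,merge)→3900, (C,merge)→4100, (A,hash)→5600 …(+2); best=2000 via (C,hash)
  {AB}: card=8000; try (B,hash)→1720, (A,merge)→3720, (B,merge)→3940, (A,hash)→5560, (A,nl_idx)→8800, (B,nl_idx)→10400 …(+2); best=1720 via (B,hash)
  {ABC}: card=32000; try (B,hash)→4320, (C,hash)→11120, (B,merge)→17040, (B,nl_idx)→42400, (C,nl_idx)→89720, (B,nl)→98000 …(+2); best=4320 via (B,hash)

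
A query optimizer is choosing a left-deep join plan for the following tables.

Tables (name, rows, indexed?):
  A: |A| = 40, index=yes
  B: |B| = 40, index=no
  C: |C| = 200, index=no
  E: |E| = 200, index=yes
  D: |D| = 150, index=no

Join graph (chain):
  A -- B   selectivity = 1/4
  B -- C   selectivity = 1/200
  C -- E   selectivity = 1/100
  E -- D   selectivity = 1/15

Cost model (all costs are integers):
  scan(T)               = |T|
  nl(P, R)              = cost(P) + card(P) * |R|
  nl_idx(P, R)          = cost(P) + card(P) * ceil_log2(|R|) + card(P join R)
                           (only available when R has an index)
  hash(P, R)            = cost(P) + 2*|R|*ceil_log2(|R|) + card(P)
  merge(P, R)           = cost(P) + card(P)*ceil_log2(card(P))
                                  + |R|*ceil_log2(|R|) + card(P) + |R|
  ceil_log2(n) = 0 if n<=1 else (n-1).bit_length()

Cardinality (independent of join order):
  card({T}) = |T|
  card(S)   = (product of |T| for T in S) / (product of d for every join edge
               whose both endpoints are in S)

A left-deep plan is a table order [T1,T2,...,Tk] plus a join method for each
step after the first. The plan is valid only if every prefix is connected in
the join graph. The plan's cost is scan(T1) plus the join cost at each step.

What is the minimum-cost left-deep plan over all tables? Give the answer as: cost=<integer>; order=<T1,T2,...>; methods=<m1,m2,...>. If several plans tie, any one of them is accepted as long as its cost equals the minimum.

Selinger DP (subsets sized 1..n):
  {A}: scan cost=40, card=40
  {B}: scan cost=40, card=40
  {C}: scan cost=200, card=200
  {E}: scan cost=200, card=200
  {D}: scan cost=150, card=150
  {AB}: card=400; try (B,hash)→560, (A,hash)→560, (B,merge)→600, (A,merge)→600, (A,nl_idx)→680, (B,nl)→1640 …(+1); best=560 via (B,hash)
  {BC}: card=40; try (B,hash)→880, (C,merge)→2120, (B,merge)→2280, (C,hash)→3280, (C,nl)→8040, (B,nl)→8200; best=880 via (B,hash)
  {CE}: card=400; try (E,nl_idx)→2200, (E,hash)→3600, (C,hash)→3600, (E,merge)→3800, (C,merge)→3800, (E,nl)→40200 …(+1); best=2200 via (E,nl_idx)
  {DE}: card=2000; try (D,hash)→2800, (E,merge)→3300, (E,nl_idx)→3350, (D,merge)→3350, (E,hash)→3500, (E,nl)→30150 …(+1); best=2800 via (D,hash)
  {ABC}: card=400; try (A,hash)→1400, (A,merge)→1440, (A,nl_idx)→1520, (A,nl)→2480, (C,hash)→4160, (C,merge)→6360 …(+1); best=1400 via (A,hash)
  {BCE}: card=80; try (E,nl_idx)→1280, (E,merge)→2960, (B,hash)→3080, (E,hash)→4120, (B,merge)→6480, (E,nl)→8880 …(+1); best=1280 via (E,nl_idx)
  {CDE}: card=4000; try (D,hash)→5000, (D,merge)→7550, (C,hash)→8000, (C,merge)→28600, (D,nl)→62200, (C,nl)→402800; best=5000 via (D,hash)
  {ABCE}: card=800; try (A,hash)→1840, (A,merge)→2200, (A,nl_idx)→2560, (A,nl)→4480, (E,hash)→5000, (E,nl_idx)→5400 …(+2); best=1840 via (A,hash)
  {BCDE}: card=800; try (D,merge)→3270, (D,hash)→3760, (B,hash)→9480, (D,nl)→13280, (B,merge)→57280, (B,nl)→165000; best=3270 via (D,merge)
  {ABCDE}: card=8000; try (A,hash)→4550, (D,hash)→5040, (D,merge)→11990, (A,merge)→12350, (A,nl_idx)→16070, (A,nl)→35270 …(+1); best=4550 via (A,hash)

cost=4550; order=C,B,E,D,A; methods=hash,nl_idx,merge,hash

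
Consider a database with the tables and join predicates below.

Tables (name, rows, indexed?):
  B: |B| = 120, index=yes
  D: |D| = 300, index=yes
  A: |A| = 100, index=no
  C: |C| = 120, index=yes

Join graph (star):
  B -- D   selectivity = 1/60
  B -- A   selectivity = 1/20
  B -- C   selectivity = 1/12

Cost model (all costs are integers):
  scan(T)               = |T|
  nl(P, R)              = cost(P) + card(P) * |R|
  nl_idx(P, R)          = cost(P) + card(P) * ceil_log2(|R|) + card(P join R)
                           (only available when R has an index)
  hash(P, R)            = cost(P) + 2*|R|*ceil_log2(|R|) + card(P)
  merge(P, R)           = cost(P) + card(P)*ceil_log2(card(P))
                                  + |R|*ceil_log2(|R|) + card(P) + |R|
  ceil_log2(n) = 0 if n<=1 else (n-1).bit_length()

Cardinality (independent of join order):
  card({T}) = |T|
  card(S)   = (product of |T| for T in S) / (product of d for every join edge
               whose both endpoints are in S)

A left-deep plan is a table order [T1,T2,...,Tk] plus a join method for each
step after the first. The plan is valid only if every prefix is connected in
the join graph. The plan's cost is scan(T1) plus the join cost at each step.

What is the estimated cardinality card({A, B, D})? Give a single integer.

Tables in S: A(100), B(120), D(300)
Edges inside S: B-D(d=60), B-A(d=20)
numerator = 100 * 120 * 300 = 3600000
denominator = 60 * 20 = 1200
card(S) = 3600000 / 1200 = 3000

3000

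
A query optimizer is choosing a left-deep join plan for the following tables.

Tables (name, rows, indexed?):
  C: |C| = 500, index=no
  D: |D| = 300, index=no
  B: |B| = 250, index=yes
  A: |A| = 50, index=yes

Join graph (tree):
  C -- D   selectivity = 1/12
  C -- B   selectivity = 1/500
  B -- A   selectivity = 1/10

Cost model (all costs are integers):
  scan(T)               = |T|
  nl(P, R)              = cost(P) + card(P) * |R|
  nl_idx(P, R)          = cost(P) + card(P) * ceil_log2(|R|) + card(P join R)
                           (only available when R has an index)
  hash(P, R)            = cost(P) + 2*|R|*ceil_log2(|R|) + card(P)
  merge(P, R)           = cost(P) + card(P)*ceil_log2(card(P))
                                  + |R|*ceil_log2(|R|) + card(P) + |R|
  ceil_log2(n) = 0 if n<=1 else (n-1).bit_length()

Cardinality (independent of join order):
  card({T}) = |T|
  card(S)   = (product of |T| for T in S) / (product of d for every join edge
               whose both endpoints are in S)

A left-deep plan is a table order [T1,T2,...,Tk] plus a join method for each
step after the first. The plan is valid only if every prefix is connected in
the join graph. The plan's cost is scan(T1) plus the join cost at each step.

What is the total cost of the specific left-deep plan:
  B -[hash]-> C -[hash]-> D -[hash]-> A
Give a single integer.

22000

step 1: scan B: cost=250, card=250
step 2: join C via hash
    card(P join C) = 250*500/(500) = 250
    cost = 250 + 2*500*9 + 250 = 9500
step 3: join D via hash
    card(P join D) = 250*300/(12) = 6250
    cost = 9500 + 2*300*9 + 250 = 15150
step 4: join A via hash
    card(P join A) = 6250*50/(10) = 31250
    cost = 15150 + 2*50*6 + 6250 = 22000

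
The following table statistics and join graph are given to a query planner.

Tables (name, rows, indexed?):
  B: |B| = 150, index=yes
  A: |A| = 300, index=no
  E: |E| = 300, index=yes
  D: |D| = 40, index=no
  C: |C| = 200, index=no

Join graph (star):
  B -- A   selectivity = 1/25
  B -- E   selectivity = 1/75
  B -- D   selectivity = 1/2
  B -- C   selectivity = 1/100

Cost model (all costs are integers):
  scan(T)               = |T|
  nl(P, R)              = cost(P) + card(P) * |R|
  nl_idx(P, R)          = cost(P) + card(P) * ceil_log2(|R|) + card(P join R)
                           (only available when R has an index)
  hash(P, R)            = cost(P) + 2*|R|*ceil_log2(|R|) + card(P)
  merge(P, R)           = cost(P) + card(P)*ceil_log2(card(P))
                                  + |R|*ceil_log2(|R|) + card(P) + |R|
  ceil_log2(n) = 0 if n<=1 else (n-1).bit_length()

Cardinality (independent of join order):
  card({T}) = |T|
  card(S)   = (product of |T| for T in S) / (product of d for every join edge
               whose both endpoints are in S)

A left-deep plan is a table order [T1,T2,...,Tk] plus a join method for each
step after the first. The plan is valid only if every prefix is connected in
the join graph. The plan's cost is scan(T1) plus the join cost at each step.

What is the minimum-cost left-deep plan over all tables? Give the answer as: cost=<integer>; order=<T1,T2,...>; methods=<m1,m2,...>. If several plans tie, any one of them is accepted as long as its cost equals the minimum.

Selinger DP (subsets sized 1..n):
  {B}: scan cost=150, card=150
  {A}: scan cost=300, card=300
  {E}: scan cost=300, card=300
  {D}: scan cost=40, card=40
  {C}: scan cost=200, card=200
  {AB}: card=1800; try (B,hash)→3000, (B,nl_idx)→4500, (A,merge)→4500, (B,merge)→4650, (A,hash)→5700, (A,nl)→45150 …(+1); best=3000 via (B,hash)
  {BE}: card=600; try (E,nl_idx)→2100, (B,hash)→3000, (B,nl_idx)→3300, (E,merge)→4500, (B,merge)→4650, (E,hash)→5700 …(+2); best=2100 via (E,nl_idx)
  {BD}: card=3000; try (D,hash)→780, (B,merge)→1670, (D,merge)→1780, (B,hash)→2480, (B,nl_idx)→3360, (B,nl)→6040 …(+1); best=780 via (D,hash)
  {BC}: card=300; try (B,nl_idx)→2100, (B,hash)→2800, (C,merge)→3300, (B,merge)→3350, (C,hash)→3500, (C,nl)→30150 …(+1); best=2100 via (B,nl_idx)
  {ABE}: card=7200; try (A,hash)→8100, (E,hash)→10200, (A,merge)→11700, (E,nl_idx)→26400, (E,merge)→27600, (A,nl)→182100 …(+1); best=8100 via (A,hash)
  {ABD}: card=36000; try (D,hash)→5280, (A,hash)→9180, (D,merge)→24880, (A,merge)→42780, (D,nl)→75000, (A,nl)→900780; best=5280 via (D,hash)
  {ABC}: card=3600; try (A,hash)→7800, (C,hash)→8000, (A,merge)→8100, (C,merge)→26400, (A,nl)→92100, (C,nl)→363000; best=7800 via (A,hash)
  {BDE}: card=12000; try (D,hash)→3180, (D,merge)→8980, (E,hash)→9180, (D,nl)→26100, (E,nl_idx)→39780, (E,merge)→42780 …(+1); best=3180 via (D,hash)
  {BCE}: card=1200; try (C,hash)→5900, (E,nl_idx)→6000, (E,hash)→7800, (E,merge)→8100, (C,merge)→10500, (E,nl)→92100 …(+1); best=5900 via (C,hash)
  {BCD}: card=6000; try (D,hash)→2880, (D,merge)→5380, (C,hash)→6980, (D,nl)→14100, (C,merge)→41580, (C,nl)→600780; best=2880 via (D,hash)
  {ABDE}: card=144000; try (D,hash)→15780, (A,hash)→20580, (E,hash)→46680, (D,merge)→109180, (A,merge)→186180, (D,nl)→296100 …(+4); best=15780 via (D,hash)
  {ABCE}: card=14400; try (A,hash)→12500, (E,hash)→16800, (C,hash)→18500, (A,merge)→23300, (E,nl_idx)→54600, (E,merge)→57600 …(+4); best=12500 via (A,hash)
  {ABCD}: card=72000; try (D,hash)→11880, (A,hash)→14280, (C,hash)→44480, (D,merge)→54880, (A,merge)→89880, (D,nl)→151800 …(+3); best=11880 via (D,hash)
  {BCDE}: card=24000; try (D,hash)→7580, (E,hash)→14280, (C,hash)→18380, (D,merge)→20580, (D,nl)→53900, (E,nl_idx)→80880 …(+4); best=7580 via (D,hash)
  {ABCDE}: card=288000; try (D,hash)→27380, (A,hash)→36980, (E,hash)→89280, (C,hash)→162980, (D,merge)→228780, (A,merge)→394580 …(+7); best=27380 via (D,hash)

cost=27380; order=B,E,C,A,D; methods=nl_idx,hash,hash,hash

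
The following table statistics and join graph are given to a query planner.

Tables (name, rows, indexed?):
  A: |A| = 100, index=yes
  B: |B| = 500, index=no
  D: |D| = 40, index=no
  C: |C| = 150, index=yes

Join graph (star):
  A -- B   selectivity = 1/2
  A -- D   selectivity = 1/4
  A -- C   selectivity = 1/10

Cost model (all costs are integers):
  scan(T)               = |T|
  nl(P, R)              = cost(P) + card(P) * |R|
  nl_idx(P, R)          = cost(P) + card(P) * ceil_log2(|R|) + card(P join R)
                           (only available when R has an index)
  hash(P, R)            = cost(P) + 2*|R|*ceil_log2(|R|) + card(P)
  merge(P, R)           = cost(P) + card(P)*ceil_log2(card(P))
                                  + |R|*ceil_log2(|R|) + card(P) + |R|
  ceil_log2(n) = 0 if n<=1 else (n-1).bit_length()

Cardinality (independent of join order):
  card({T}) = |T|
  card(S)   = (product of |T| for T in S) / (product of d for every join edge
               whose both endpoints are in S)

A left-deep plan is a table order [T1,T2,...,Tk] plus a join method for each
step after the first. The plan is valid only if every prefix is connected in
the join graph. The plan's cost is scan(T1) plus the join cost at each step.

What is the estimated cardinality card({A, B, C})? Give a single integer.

375000

Tables in S: A(100), B(500), C(150)
Edges inside S: A-B(d=2), A-C(d=10)
numerator = 100 * 500 * 150 = 7500000
denominator = 2 * 10 = 20
card(S) = 7500000 / 20 = 375000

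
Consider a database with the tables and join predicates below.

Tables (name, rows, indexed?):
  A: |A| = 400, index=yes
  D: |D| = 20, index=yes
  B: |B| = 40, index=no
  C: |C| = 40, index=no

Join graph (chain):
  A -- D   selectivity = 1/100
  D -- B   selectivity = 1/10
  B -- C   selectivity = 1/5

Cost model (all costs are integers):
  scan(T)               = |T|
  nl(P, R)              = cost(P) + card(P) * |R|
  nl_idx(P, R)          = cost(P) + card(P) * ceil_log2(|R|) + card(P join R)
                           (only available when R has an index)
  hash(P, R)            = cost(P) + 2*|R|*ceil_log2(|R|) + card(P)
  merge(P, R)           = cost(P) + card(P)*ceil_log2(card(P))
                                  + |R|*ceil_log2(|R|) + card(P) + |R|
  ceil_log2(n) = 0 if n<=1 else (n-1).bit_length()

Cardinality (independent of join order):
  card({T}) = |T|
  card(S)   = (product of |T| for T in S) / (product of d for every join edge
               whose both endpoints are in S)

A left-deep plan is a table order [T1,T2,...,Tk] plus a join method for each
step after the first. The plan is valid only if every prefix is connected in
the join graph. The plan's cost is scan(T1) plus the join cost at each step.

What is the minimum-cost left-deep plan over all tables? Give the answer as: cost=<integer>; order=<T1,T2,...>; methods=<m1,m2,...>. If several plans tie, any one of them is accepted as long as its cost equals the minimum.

Selinger DP (subsets sized 1..n):
  {A}: scan cost=400, card=400
  {D}: scan cost=20, card=20
  {B}: scan cost=40, card=40
  {C}: scan cost=40, card=40
  {AD}: card=80; try (A,nl_idx)→280, (D,hash)→1000, (D,nl_idx)→2480, (A,merge)→4140, (D,merge)→4520, (A,hash)→7240 …(+2); best=280 via (A,nl_idx)
  {BD}: card=80; try (D,hash)→280, (D,nl_idx)→320, (B,merge)→420, (D,merge)→440, (B,hash)→520, (B,nl)→820 …(+1); best=280 via (D,hash)
  {BC}: card=320; try (C,hash)→560, (B,hash)→560, (C,merge)→600, (B,merge)→600, (C,nl)→1640, (B,nl)→1640; best=560 via (C,hash)
  {ABD}: card=320; try (B,hash)→840, (B,merge)→1200, (A,nl_idx)→1320, (B,nl)→3480, (A,merge)→4920, (A,hash)→7560 …(+1); best=840 via (B,hash)
  {BCD}: card=640; try (C,hash)→840, (D,hash)→1080, (C,merge)→1200, (D,nl_idx)→2800, (C,nl)→3480, (D,merge)→3880 …(+1); best=840 via (C,hash)
  {ABCD}: card=2560; try (C,hash)→1640, (C,merge)→4320, (A,hash)→8680, (A,nl_idx)→9160, (A,merge)→11880, (C,nl)→13640 …(+1); best=1640 via (C,hash)

cost=1640; order=D,A,B,C; methods=nl_idx,hash,hash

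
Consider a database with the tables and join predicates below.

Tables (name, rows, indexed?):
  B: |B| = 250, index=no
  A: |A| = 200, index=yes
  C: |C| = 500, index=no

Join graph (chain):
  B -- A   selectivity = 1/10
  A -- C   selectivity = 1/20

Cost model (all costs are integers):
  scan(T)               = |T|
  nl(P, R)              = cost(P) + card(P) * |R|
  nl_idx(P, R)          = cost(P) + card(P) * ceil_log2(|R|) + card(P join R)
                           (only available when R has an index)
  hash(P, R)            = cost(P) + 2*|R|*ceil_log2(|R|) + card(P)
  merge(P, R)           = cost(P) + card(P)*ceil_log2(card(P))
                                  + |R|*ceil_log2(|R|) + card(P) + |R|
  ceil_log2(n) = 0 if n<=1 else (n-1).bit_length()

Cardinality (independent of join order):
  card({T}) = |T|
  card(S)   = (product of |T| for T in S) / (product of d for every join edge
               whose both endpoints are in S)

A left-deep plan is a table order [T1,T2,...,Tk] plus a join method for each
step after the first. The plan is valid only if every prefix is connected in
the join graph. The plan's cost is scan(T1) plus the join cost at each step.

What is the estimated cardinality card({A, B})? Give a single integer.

5000

Tables in S: A(200), B(250)
Edges inside S: B-A(d=10)
numerator = 200 * 250 = 50000
denominator = 10 = 10
card(S) = 50000 / 10 = 5000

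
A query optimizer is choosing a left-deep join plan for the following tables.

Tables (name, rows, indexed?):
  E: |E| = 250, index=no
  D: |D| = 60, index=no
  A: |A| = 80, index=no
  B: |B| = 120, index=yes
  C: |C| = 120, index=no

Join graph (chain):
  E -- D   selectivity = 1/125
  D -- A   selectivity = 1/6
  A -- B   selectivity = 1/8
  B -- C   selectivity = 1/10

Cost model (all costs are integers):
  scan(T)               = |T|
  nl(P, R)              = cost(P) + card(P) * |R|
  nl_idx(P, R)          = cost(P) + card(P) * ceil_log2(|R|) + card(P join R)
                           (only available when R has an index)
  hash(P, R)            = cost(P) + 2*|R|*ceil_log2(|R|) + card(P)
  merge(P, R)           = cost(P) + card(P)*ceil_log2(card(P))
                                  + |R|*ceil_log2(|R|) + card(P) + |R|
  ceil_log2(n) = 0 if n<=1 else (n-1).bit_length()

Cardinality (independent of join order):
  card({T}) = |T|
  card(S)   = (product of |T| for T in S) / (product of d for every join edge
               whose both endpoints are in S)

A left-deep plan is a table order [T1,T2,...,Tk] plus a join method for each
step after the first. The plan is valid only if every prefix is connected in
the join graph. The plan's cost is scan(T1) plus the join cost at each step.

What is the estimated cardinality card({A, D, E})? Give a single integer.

1600

Tables in S: A(80), D(60), E(250)
Edges inside S: E-D(d=125), D-A(d=6)
numerator = 80 * 60 * 250 = 1200000
denominator = 125 * 6 = 750
card(S) = 1200000 / 750 = 1600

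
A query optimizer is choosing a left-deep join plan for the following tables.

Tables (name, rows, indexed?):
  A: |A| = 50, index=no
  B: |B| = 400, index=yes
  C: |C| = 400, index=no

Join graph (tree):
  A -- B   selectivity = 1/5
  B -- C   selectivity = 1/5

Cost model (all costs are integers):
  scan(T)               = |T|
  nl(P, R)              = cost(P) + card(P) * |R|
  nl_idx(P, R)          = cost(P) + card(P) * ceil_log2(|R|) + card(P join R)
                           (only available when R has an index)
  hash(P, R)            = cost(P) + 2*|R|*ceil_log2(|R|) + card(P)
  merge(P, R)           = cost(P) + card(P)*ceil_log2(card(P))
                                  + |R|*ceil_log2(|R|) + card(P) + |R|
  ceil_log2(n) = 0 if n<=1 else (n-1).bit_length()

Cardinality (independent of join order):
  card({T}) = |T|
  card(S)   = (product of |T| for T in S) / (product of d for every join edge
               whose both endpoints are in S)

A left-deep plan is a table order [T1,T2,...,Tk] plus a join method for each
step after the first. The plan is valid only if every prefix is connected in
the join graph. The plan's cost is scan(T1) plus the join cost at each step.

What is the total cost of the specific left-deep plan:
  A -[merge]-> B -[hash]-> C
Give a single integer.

15600

step 1: scan A: cost=50, card=50
step 2: join B via merge
    card(P join B) = 50*400/(5) = 4000
    cost = 50 + 50*6 + 400*9 + 50 + 400 = 4400
step 3: join C via hash
    card(P join C) = 4000*400/(5) = 320000
    cost = 4400 + 2*400*9 + 4000 = 15600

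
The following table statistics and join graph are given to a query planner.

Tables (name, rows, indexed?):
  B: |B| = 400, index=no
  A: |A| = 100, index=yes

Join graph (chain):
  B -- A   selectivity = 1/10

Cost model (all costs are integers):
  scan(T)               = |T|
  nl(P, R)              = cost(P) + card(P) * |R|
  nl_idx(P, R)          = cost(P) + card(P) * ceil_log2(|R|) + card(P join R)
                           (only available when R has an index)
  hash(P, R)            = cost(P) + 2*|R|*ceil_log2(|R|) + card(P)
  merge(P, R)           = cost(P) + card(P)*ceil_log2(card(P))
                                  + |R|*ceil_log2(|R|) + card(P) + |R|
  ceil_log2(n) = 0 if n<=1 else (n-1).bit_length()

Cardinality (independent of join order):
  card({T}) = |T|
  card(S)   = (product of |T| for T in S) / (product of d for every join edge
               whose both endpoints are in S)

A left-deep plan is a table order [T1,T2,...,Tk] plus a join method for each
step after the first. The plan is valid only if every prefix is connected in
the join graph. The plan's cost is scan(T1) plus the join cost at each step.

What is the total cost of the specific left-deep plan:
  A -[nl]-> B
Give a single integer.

40100

step 1: scan A: cost=100, card=100
step 2: join B via nl
    card(P join B) = 100*400/(10) = 4000
    cost = 100 + 100*400 = 40100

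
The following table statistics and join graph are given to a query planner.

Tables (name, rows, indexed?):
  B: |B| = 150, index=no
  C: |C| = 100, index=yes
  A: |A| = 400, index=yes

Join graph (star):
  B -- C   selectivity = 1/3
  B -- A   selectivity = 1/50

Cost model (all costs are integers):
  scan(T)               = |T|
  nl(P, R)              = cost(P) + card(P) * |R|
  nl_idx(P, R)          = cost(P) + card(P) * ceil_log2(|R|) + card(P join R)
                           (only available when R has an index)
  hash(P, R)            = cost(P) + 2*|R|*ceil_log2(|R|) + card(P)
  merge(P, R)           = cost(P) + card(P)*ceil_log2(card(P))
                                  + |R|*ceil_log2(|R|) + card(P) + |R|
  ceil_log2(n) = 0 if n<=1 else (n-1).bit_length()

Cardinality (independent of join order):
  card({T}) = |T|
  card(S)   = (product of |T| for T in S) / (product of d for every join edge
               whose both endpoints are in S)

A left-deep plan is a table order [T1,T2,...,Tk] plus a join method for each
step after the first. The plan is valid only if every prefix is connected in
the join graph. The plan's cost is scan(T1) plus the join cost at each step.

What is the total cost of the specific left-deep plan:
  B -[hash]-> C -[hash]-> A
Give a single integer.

step 1: scan B: cost=150, card=150
step 2: join C via hash
    card(P join C) = 150*100/(3) = 5000
    cost = 150 + 2*100*7 + 150 = 1700
step 3: join A via hash
    card(P join A) = 5000*400/(50) = 40000
    cost = 1700 + 2*400*9 + 5000 = 13900

13900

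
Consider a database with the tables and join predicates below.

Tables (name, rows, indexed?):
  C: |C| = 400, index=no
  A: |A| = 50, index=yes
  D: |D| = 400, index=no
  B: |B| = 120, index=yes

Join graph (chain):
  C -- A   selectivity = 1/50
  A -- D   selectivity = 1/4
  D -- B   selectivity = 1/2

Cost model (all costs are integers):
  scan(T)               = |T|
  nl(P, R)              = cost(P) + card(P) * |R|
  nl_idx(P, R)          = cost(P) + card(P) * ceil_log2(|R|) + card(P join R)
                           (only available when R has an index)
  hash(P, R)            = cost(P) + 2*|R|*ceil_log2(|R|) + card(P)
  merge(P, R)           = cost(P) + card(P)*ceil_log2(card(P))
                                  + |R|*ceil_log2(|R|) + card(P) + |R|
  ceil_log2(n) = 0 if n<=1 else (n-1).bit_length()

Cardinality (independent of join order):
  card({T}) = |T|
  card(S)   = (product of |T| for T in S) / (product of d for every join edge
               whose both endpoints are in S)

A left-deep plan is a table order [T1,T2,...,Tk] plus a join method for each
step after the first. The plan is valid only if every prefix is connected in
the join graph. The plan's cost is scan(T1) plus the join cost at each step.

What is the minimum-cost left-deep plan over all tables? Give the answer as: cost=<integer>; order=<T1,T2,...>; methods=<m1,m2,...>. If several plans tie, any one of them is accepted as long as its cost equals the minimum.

cost=50680; order=C,A,D,B; methods=hash,hash,hash

Selinger DP (subsets sized 1..n):
  {C}: scan cost=400, card=400
  {A}: scan cost=50, card=50
  {D}: scan cost=400, card=400
  {B}: scan cost=120, card=120
  {AC}: card=400; try (A,hash)→1400, (A,nl_idx)→3200, (C,merge)→4400, (A,merge)→4750, (C,hash)→7300, (C,nl)→20050 …(+1); best=1400 via (A,hash)
  {AD}: card=5000; try (A,hash)→1400, (D,merge)→4400, (A,merge)→4750, (D,hash)→7300, (A,nl_idx)→7800, (D,nl)→20050 …(+1); best=1400 via (A,hash)
  {BD}: card=24000; try (B,hash)→2480, (D,merge)→5080, (B,merge)→5360, (D,hash)→7440, (B,nl_idx)→27200, (D,nl)→48120 …(+1); best=2480 via (B,hash)
  {ACD}: card=40000; try (D,hash)→9000, (D,merge)→9400, (C,hash)→13600, (C,merge)→75400, (D,nl)→161400, (C,nl)→2001400; best=9000 via (D,hash)
  {ABD}: card=300000; try (B,hash)→8080, (A,hash)→27080, (B,merge)→72360, (B,nl_idx)→336400, (A,merge)→386830, (A,nl_idx)→446480 …(+2); best=8080 via (B,hash)
  {ABCD}: card=2400000; try (B,hash)→50680, (C,hash)→315280, (B,merge)→689960, (B,nl_idx)→2689000, (B,nl)→4809000, (C,merge)→6012080 …(+1); best=50680 via (B,hash)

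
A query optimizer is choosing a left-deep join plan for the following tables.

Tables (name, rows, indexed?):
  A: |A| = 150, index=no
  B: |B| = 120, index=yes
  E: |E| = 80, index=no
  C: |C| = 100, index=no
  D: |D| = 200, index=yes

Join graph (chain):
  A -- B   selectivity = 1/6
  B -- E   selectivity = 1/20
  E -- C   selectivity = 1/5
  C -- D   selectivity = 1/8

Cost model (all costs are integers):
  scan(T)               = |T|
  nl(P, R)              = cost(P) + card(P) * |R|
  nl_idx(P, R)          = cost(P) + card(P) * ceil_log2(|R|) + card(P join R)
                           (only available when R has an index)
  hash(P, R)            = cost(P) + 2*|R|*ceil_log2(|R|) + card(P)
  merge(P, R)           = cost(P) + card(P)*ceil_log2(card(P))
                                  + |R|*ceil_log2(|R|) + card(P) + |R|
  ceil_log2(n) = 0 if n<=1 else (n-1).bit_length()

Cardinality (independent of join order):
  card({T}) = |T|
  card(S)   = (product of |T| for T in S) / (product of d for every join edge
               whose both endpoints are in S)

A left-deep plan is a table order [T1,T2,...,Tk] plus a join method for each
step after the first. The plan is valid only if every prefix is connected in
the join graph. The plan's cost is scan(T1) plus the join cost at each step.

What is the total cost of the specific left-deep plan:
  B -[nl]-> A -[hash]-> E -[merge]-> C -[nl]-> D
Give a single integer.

48203040

step 1: scan B: cost=120, card=120
step 2: join A via nl
    card(P join A) = 120*150/(6) = 3000
    cost = 120 + 120*150 = 18120
step 3: join E via hash
    card(P join E) = 3000*80/(20) = 12000
    cost = 18120 + 2*80*7 + 3000 = 22240
step 4: join C via merge
    card(P join C) = 12000*100/(5) = 240000
    cost = 22240 + 12000*14 + 100*7 + 12000 + 100 = 203040
step 5: join D via nl
    card(P join D) = 240000*200/(8) = 6000000
    cost = 203040 + 240000*200 = 48203040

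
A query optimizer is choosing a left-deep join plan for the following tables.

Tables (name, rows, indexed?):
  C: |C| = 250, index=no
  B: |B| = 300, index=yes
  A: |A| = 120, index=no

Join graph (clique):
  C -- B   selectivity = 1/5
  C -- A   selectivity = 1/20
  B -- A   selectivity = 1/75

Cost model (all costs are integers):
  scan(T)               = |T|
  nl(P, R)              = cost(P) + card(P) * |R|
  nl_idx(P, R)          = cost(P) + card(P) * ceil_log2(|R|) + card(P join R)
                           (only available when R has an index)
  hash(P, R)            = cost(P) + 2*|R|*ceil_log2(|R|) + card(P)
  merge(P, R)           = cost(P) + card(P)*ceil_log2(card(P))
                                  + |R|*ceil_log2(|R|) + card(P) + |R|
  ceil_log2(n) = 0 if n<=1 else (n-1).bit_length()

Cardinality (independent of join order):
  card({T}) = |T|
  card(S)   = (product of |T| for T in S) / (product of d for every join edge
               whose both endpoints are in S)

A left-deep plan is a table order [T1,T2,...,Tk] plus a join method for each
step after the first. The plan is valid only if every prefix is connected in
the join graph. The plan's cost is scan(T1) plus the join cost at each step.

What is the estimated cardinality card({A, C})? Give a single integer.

1500

Tables in S: A(120), C(250)
Edges inside S: C-A(d=20)
numerator = 120 * 250 = 30000
denominator = 20 = 20
card(S) = 30000 / 20 = 1500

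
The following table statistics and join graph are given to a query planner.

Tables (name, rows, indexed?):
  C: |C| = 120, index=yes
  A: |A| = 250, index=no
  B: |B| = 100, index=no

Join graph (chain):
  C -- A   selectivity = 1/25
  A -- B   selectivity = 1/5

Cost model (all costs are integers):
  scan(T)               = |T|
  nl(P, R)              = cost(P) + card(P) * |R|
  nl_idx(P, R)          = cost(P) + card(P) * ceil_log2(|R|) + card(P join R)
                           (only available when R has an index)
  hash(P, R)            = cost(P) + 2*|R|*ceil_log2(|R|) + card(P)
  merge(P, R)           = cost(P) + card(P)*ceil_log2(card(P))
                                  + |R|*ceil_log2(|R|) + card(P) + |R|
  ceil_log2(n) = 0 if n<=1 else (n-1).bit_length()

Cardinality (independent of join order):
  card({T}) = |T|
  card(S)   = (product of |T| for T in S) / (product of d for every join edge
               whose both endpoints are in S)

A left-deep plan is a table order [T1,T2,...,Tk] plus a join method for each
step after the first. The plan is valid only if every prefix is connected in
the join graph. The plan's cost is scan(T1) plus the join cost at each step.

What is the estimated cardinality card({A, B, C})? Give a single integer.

Tables in S: A(250), B(100), C(120)
Edges inside S: C-A(d=25), A-B(d=5)
numerator = 250 * 100 * 120 = 3000000
denominator = 25 * 5 = 125
card(S) = 3000000 / 125 = 24000

24000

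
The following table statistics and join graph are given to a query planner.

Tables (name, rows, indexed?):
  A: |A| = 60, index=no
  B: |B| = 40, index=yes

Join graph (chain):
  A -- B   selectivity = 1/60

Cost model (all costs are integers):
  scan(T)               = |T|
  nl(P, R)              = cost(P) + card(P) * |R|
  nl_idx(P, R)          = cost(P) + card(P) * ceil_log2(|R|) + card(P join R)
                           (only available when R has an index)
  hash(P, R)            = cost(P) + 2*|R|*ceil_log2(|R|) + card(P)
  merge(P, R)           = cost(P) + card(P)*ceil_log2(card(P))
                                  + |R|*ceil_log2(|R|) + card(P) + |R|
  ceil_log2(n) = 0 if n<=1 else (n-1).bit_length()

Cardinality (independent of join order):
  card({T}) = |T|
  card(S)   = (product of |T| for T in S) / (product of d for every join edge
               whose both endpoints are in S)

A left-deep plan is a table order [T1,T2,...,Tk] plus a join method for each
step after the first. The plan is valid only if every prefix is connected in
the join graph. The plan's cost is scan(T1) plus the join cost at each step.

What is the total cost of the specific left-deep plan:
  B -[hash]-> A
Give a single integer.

step 1: scan B: cost=40, card=40
step 2: join A via hash
    card(P join A) = 40*60/(60) = 40
    cost = 40 + 2*60*6 + 40 = 800

800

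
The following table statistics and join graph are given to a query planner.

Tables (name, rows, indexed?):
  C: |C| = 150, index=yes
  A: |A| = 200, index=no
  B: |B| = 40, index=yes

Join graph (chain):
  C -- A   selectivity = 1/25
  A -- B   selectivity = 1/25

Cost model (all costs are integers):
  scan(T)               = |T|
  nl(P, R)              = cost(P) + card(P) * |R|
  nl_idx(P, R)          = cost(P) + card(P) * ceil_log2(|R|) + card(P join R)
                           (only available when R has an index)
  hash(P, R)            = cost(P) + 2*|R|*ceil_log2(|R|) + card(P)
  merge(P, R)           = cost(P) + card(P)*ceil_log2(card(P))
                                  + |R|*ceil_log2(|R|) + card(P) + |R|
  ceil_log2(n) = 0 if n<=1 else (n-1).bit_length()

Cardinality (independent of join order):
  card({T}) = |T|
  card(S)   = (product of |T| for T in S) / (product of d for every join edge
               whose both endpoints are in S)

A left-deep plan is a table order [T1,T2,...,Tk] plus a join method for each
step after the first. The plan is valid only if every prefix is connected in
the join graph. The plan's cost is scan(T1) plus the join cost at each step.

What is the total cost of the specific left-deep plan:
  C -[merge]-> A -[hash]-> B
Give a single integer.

step 1: scan C: cost=150, card=150
step 2: join A via merge
    card(P join A) = 150*200/(25) = 1200
    cost = 150 + 150*8 + 200*8 + 150 + 200 = 3300
step 3: join B via hash
    card(P join B) = 1200*40/(25) = 1920
    cost = 3300 + 2*40*6 + 1200 = 4980

4980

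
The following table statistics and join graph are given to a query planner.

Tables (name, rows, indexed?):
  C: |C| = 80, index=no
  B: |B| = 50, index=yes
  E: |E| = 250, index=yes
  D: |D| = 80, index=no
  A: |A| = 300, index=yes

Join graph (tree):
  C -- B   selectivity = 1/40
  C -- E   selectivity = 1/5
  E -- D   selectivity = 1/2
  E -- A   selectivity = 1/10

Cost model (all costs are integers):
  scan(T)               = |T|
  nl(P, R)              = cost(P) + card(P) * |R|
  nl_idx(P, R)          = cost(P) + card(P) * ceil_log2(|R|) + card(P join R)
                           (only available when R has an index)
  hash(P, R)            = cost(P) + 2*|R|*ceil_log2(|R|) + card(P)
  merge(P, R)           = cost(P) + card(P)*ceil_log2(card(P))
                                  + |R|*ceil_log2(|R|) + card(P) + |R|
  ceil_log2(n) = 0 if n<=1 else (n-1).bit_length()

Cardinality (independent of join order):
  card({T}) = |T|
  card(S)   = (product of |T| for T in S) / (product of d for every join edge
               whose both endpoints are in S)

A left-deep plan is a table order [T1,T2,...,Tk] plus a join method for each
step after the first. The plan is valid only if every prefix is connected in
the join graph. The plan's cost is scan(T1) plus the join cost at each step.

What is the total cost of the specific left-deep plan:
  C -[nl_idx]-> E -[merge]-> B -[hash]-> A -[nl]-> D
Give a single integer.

12067470

step 1: scan C: cost=80, card=80
step 2: join E via nl_idx
    card(P join E) = 80*250/(5) = 4000
    cost = 80 + 80*8 + 4000 = 4720
step 3: join B via merge
    card(P join B) = 4000*50/(40) = 5000
    cost = 4720 + 4000*12 + 50*6 + 4000 + 50 = 57070
step 4: join A via hash
    card(P join A) = 5000*300/(10) = 150000
    cost = 57070 + 2*300*9 + 5000 = 67470
step 5: join D via nl
    card(P join D) = 150000*80/(2) = 6000000
    cost = 67470 + 150000*80 = 12067470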